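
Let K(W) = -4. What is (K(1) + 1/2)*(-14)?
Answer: 49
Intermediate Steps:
(K(1) + 1/2)*(-14) = (-4 + 1/2)*(-14) = -7/2*(-14) = 49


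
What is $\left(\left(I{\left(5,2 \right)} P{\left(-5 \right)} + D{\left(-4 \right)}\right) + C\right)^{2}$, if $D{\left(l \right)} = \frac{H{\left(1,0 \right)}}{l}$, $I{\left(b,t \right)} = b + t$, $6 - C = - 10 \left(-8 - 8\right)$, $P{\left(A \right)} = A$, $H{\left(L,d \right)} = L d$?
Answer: $35721$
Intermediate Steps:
$C = -154$ ($C = 6 - - 10 \left(-8 - 8\right) = 6 - \left(-10\right) \left(-16\right) = 6 - 160 = -154$)
$D{\left(l \right)} = 0$ ($D{\left(l \right)} = \frac{1 \cdot 0}{l} = \frac{0}{l} = 0$)
$\left(\left(I{\left(5,2 \right)} P{\left(-5 \right)} + D{\left(-4 \right)}\right) + C\right)^{2} = \left(\left(\left(5 + 2\right) \left(-5\right) + 0\right) - 154\right)^{2} = \left(\left(7 \left(-5\right) + 0\right) - 154\right)^{2} = \left(\left(-35 + 0\right) - 154\right)^{2} = \left(-35 - 154\right)^{2} = \left(-189\right)^{2} = 35721$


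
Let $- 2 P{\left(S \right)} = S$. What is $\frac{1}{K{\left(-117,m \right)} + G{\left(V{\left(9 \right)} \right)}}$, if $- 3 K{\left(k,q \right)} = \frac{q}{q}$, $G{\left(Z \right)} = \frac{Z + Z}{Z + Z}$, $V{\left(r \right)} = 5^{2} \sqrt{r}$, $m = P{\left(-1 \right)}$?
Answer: $\frac{3}{2} \approx 1.5$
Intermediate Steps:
$P{\left(S \right)} = - \frac{S}{2}$
$m = \frac{1}{2}$ ($m = \left(- \frac{1}{2}\right) \left(-1\right) = \frac{1}{2} \approx 0.5$)
$V{\left(r \right)} = 25 \sqrt{r}$
$G{\left(Z \right)} = 1$ ($G{\left(Z \right)} = \frac{2 Z}{2 Z} = 2 Z \frac{1}{2 Z} = 1$)
$K{\left(k,q \right)} = - \frac{1}{3}$ ($K{\left(k,q \right)} = - \frac{q \frac{1}{q}}{3} = \left(- \frac{1}{3}\right) 1 = - \frac{1}{3}$)
$\frac{1}{K{\left(-117,m \right)} + G{\left(V{\left(9 \right)} \right)}} = \frac{1}{- \frac{1}{3} + 1} = \frac{1}{\frac{2}{3}} = \frac{3}{2}$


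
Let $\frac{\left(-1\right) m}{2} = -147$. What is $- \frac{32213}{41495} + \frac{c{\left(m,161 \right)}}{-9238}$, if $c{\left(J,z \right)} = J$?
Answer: $- \frac{154891612}{191665405} \approx -0.80814$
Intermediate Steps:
$m = 294$ ($m = \left(-2\right) \left(-147\right) = 294$)
$- \frac{32213}{41495} + \frac{c{\left(m,161 \right)}}{-9238} = - \frac{32213}{41495} + \frac{294}{-9238} = \left(-32213\right) \frac{1}{41495} + 294 \left(- \frac{1}{9238}\right) = - \frac{32213}{41495} - \frac{147}{4619} = - \frac{154891612}{191665405}$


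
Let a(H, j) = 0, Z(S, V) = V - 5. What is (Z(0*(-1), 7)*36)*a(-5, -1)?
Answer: 0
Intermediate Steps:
Z(S, V) = -5 + V
(Z(0*(-1), 7)*36)*a(-5, -1) = ((-5 + 7)*36)*0 = (2*36)*0 = 72*0 = 0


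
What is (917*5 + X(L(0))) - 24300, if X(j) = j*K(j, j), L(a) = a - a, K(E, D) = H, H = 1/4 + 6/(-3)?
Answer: -19715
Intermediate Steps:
H = -7/4 (H = 1*(1/4) + 6*(-1/3) = 1/4 - 2 = -7/4 ≈ -1.7500)
K(E, D) = -7/4
L(a) = 0
X(j) = -7*j/4 (X(j) = j*(-7/4) = -7*j/4)
(917*5 + X(L(0))) - 24300 = (917*5 - 7/4*0) - 24300 = (4585 + 0) - 24300 = 4585 - 24300 = -19715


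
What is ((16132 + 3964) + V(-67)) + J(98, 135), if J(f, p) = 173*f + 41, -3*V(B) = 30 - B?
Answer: 111176/3 ≈ 37059.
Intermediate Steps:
V(B) = -10 + B/3 (V(B) = -(30 - B)/3 = -10 + B/3)
J(f, p) = 41 + 173*f
((16132 + 3964) + V(-67)) + J(98, 135) = ((16132 + 3964) + (-10 + (⅓)*(-67))) + (41 + 173*98) = (20096 + (-10 - 67/3)) + (41 + 16954) = (20096 - 97/3) + 16995 = 60191/3 + 16995 = 111176/3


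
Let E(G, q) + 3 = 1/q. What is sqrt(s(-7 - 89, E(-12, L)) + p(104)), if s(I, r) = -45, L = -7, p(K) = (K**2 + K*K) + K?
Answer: sqrt(21691) ≈ 147.28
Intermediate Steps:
p(K) = K + 2*K**2 (p(K) = (K**2 + K**2) + K = 2*K**2 + K = K + 2*K**2)
E(G, q) = -3 + 1/q
sqrt(s(-7 - 89, E(-12, L)) + p(104)) = sqrt(-45 + 104*(1 + 2*104)) = sqrt(-45 + 104*(1 + 208)) = sqrt(-45 + 104*209) = sqrt(-45 + 21736) = sqrt(21691)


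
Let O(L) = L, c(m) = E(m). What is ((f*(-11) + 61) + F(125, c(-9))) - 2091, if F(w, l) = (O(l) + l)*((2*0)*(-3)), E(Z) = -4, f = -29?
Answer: -1711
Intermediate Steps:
c(m) = -4
F(w, l) = 0 (F(w, l) = (l + l)*((2*0)*(-3)) = (2*l)*(0*(-3)) = (2*l)*0 = 0)
((f*(-11) + 61) + F(125, c(-9))) - 2091 = ((-29*(-11) + 61) + 0) - 2091 = ((319 + 61) + 0) - 2091 = (380 + 0) - 2091 = 380 - 2091 = -1711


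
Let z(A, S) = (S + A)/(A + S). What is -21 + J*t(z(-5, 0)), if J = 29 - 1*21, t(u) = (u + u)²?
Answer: 11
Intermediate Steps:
z(A, S) = 1 (z(A, S) = (A + S)/(A + S) = 1)
t(u) = 4*u² (t(u) = (2*u)² = 4*u²)
J = 8 (J = 29 - 21 = 8)
-21 + J*t(z(-5, 0)) = -21 + 8*(4*1²) = -21 + 8*(4*1) = -21 + 8*4 = -21 + 32 = 11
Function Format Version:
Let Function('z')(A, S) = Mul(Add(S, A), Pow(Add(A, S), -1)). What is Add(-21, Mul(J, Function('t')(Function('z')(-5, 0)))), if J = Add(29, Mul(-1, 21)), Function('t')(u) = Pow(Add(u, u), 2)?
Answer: 11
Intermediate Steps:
Function('z')(A, S) = 1 (Function('z')(A, S) = Mul(Add(A, S), Pow(Add(A, S), -1)) = 1)
Function('t')(u) = Mul(4, Pow(u, 2)) (Function('t')(u) = Pow(Mul(2, u), 2) = Mul(4, Pow(u, 2)))
J = 8 (J = Add(29, -21) = 8)
Add(-21, Mul(J, Function('t')(Function('z')(-5, 0)))) = Add(-21, Mul(8, Mul(4, Pow(1, 2)))) = Add(-21, Mul(8, Mul(4, 1))) = Add(-21, Mul(8, 4)) = Add(-21, 32) = 11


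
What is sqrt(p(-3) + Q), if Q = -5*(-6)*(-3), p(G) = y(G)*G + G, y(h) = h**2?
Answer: 2*I*sqrt(30) ≈ 10.954*I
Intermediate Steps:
p(G) = G + G**3 (p(G) = G**2*G + G = G**3 + G = G + G**3)
Q = -90 (Q = 30*(-3) = -90)
sqrt(p(-3) + Q) = sqrt((-3 + (-3)**3) - 90) = sqrt((-3 - 27) - 90) = sqrt(-30 - 90) = sqrt(-120) = 2*I*sqrt(30)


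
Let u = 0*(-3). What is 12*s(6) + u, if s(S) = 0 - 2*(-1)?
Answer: 24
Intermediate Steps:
s(S) = 2 (s(S) = 0 + 2 = 2)
u = 0
12*s(6) + u = 12*2 + 0 = 24 + 0 = 24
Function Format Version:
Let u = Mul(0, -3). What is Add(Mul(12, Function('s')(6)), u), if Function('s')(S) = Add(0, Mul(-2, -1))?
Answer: 24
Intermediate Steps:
Function('s')(S) = 2 (Function('s')(S) = Add(0, 2) = 2)
u = 0
Add(Mul(12, Function('s')(6)), u) = Add(Mul(12, 2), 0) = Add(24, 0) = 24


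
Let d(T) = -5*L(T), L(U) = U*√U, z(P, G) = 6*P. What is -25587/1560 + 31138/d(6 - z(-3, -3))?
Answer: -8529/520 - 15569*√6/720 ≈ -69.369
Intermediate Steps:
L(U) = U^(3/2)
d(T) = -5*T^(3/2)
-25587/1560 + 31138/d(6 - z(-3, -3)) = -25587/1560 + 31138/((-5*(6 - 6*(-3))^(3/2))) = -25587*1/1560 + 31138/((-5*(6 - 1*(-18))^(3/2))) = -8529/520 + 31138/((-5*(6 + 18)^(3/2))) = -8529/520 + 31138/((-240*√6)) = -8529/520 + 31138*(-√6/1440) = -8529/520 - 15569*√6/720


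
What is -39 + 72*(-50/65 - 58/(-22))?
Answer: 13647/143 ≈ 95.434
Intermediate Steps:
-39 + 72*(-50/65 - 58/(-22)) = -39 + 72*(-50*1/65 - 58*(-1/22)) = -39 + 72*(-10/13 + 29/11) = -39 + 72*(267/143) = -39 + 19224/143 = 13647/143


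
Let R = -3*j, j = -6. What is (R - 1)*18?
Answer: 306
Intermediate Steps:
R = 18 (R = -3*(-6) = 18)
(R - 1)*18 = (18 - 1)*18 = 17*18 = 306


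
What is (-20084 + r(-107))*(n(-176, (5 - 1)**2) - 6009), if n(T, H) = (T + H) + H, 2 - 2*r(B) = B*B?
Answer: 317587095/2 ≈ 1.5879e+8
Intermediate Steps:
r(B) = 1 - B**2/2 (r(B) = 1 - B*B/2 = 1 - B**2/2)
n(T, H) = T + 2*H (n(T, H) = (H + T) + H = T + 2*H)
(-20084 + r(-107))*(n(-176, (5 - 1)**2) - 6009) = (-20084 + (1 - 1/2*(-107)**2))*((-176 + 2*(5 - 1)**2) - 6009) = (-20084 + (1 - 1/2*11449))*((-176 + 2*4**2) - 6009) = (-20084 + (1 - 11449/2))*((-176 + 2*16) - 6009) = (-20084 - 11447/2)*((-176 + 32) - 6009) = -51615*(-144 - 6009)/2 = -51615/2*(-6153) = 317587095/2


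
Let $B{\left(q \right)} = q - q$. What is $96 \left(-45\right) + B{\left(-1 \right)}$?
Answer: $-4320$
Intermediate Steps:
$B{\left(q \right)} = 0$
$96 \left(-45\right) + B{\left(-1 \right)} = 96 \left(-45\right) + 0 = -4320 + 0 = -4320$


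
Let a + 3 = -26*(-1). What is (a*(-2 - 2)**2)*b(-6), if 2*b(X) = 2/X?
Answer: -184/3 ≈ -61.333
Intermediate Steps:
a = 23 (a = -3 - 26*(-1) = -3 + 26 = 23)
b(X) = 1/X (b(X) = (2/X)/2 = 1/X)
(a*(-2 - 2)**2)*b(-6) = (23*(-2 - 2)**2)/(-6) = (23*(-4)**2)*(-1/6) = (23*16)*(-1/6) = 368*(-1/6) = -184/3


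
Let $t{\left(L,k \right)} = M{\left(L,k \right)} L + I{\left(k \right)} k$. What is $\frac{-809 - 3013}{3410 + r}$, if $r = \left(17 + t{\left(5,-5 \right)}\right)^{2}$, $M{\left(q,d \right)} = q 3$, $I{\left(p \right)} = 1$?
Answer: $- \frac{3822}{10979} \approx -0.34812$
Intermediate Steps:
$M{\left(q,d \right)} = 3 q$
$t{\left(L,k \right)} = k + 3 L^{2}$ ($t{\left(L,k \right)} = 3 L L + 1 k = 3 L^{2} + k = k + 3 L^{2}$)
$r = 7569$ ($r = \left(17 - \left(5 - 3 \cdot 5^{2}\right)\right)^{2} = \left(17 + \left(-5 + 3 \cdot 25\right)\right)^{2} = \left(17 + \left(-5 + 75\right)\right)^{2} = \left(17 + 70\right)^{2} = 87^{2} = 7569$)
$\frac{-809 - 3013}{3410 + r} = \frac{-809 - 3013}{3410 + 7569} = - \frac{3822}{10979}$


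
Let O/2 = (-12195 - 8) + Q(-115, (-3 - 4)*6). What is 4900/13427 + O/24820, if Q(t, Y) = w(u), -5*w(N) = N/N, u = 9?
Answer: -257608416/416572675 ≈ -0.61840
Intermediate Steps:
w(N) = -1/5 (w(N) = -N/(5*N) = -1/5*1 = -1/5)
Q(t, Y) = -1/5
O = -122032/5 (O = 2*((-12195 - 8) - 1/5) = 2*(-12203 - 1/5) = 2*(-61016/5) = -122032/5 ≈ -24406.)
4900/13427 + O/24820 = 4900/13427 - 122032/5/24820 = 4900*(1/13427) - 122032/5*1/24820 = 4900/13427 - 30508/31025 = -257608416/416572675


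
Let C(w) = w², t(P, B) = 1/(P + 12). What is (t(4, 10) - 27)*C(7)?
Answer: -21119/16 ≈ -1319.9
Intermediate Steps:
t(P, B) = 1/(12 + P)
(t(4, 10) - 27)*C(7) = (1/(12 + 4) - 27)*7² = (1/16 - 27)*49 = -431/16*49 = -21119/16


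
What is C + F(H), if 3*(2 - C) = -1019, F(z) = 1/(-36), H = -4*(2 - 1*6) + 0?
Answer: 12299/36 ≈ 341.64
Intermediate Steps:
H = 16 (H = -4*(2 - 6) + 0 = -4*(-4) + 0 = 16 + 0 = 16)
F(z) = -1/36
C = 1025/3 (C = 2 - ⅓*(-1019) = 2 + 1019/3 = 1025/3 ≈ 341.67)
C + F(H) = 1025/3 - 1/36 = 12299/36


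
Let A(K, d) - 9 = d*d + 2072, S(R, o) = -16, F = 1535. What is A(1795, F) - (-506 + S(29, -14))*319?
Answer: 2524824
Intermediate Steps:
A(K, d) = 2081 + d**2 (A(K, d) = 9 + (d*d + 2072) = 9 + (d**2 + 2072) = 9 + (2072 + d**2) = 2081 + d**2)
A(1795, F) - (-506 + S(29, -14))*319 = (2081 + 1535**2) - (-506 - 16)*319 = (2081 + 2356225) - (-522)*319 = 2358306 - 1*(-166518) = 2358306 + 166518 = 2524824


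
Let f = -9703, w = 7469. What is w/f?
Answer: -7469/9703 ≈ -0.76976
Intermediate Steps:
w/f = 7469/(-9703) = 7469*(-1/9703) = -7469/9703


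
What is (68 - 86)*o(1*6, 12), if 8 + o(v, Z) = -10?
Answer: 324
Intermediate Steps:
o(v, Z) = -18 (o(v, Z) = -8 - 10 = -18)
(68 - 86)*o(1*6, 12) = (68 - 86)*(-18) = -18*(-18) = 324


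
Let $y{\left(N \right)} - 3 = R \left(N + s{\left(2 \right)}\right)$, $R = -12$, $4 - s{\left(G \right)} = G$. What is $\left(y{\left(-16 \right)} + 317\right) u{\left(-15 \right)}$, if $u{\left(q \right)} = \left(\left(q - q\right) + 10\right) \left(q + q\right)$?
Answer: $-146400$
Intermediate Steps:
$s{\left(G \right)} = 4 - G$
$u{\left(q \right)} = 20 q$ ($u{\left(q \right)} = \left(0 + 10\right) 2 q = 10 \cdot 2 q = 20 q$)
$y{\left(N \right)} = -21 - 12 N$ ($y{\left(N \right)} = 3 - 12 \left(N + \left(4 - 2\right)\right) = 3 - 12 \left(N + 2\right) = 3 - 12 \left(2 + N\right) = 3 - \left(24 + 12 N\right) = -21 - 12 N$)
$\left(y{\left(-16 \right)} + 317\right) u{\left(-15 \right)} = \left(\left(-21 - -192\right) + 317\right) 20 \left(-15\right) = \left(\left(-21 + 192\right) + 317\right) \left(-300\right) = \left(171 + 317\right) \left(-300\right) = 488 \left(-300\right) = -146400$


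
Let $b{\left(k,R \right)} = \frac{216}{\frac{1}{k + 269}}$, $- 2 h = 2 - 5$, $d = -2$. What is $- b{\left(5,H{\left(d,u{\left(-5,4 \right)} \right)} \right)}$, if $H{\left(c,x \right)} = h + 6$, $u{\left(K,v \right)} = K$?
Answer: $-59184$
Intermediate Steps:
$h = \frac{3}{2}$ ($h = - \frac{2 - 5}{2} = \left(- \frac{1}{2}\right) \left(-3\right) = \frac{3}{2} \approx 1.5$)
$H{\left(c,x \right)} = \frac{15}{2}$ ($H{\left(c,x \right)} = \frac{3}{2} + 6 = \frac{15}{2}$)
$b{\left(k,R \right)} = 58104 + 216 k$ ($b{\left(k,R \right)} = \frac{216}{\frac{1}{269 + k}} = 216 \left(269 + k\right) = 58104 + 216 k$)
$- b{\left(5,H{\left(d,u{\left(-5,4 \right)} \right)} \right)} = - (58104 + 216 \cdot 5) = - (58104 + 1080) = \left(-1\right) 59184 = -59184$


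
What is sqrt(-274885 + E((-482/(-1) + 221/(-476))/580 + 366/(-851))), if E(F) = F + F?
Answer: I*sqrt(3281413531861272710)/3455060 ≈ 524.29*I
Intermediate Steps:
E(F) = 2*F
sqrt(-274885 + E((-482/(-1) + 221/(-476))/580 + 366/(-851))) = sqrt(-274885 + 2*((-482/(-1) + 221/(-476))/580 + 366/(-851))) = sqrt(-274885 + 2*((-482*(-1) + 221*(-1/476))*(1/580) + 366*(-1/851))) = sqrt(-274885 + 2*((482 - 13/28)*(1/580) - 366/851)) = sqrt(-274885 + 2*((13483/28)*(1/580) - 366/851)) = sqrt(-274885 + 2*(13483/16240 - 366/851)) = sqrt(-274885 + 2*(5530193/13820240)) = sqrt(-274885 + 5530193/6910120) = sqrt(-1899482806007/6910120) = I*sqrt(3281413531861272710)/3455060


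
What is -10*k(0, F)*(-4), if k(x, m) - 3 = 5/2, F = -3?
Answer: 220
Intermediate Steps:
k(x, m) = 11/2 (k(x, m) = 3 + 5/2 = 11/2)
-10*k(0, F)*(-4) = -10*11/2*(-4) = -55*(-4) = 220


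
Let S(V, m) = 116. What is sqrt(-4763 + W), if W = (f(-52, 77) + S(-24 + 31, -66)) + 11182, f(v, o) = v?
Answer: sqrt(6483) ≈ 80.517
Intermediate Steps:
W = 11246 (W = (-52 + 116) + 11182 = 64 + 11182 = 11246)
sqrt(-4763 + W) = sqrt(-4763 + 11246) = sqrt(6483)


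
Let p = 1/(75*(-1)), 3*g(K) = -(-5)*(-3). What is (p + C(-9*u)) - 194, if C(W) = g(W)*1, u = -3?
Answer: -14926/75 ≈ -199.01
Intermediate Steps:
g(K) = -5 (g(K) = (-(-5)*(-3))/3 = (-1*15)/3 = (⅓)*(-15) = -5)
p = -1/75 (p = 1/(-75) = -1/75 ≈ -0.013333)
C(W) = -5 (C(W) = -5*1 = -5)
(p + C(-9*u)) - 194 = (-1/75 - 5) - 194 = -376/75 - 194 = -14926/75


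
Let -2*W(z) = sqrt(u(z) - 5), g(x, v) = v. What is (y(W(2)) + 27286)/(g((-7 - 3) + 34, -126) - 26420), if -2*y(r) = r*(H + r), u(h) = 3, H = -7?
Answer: -109145/106184 + 7*I*sqrt(2)/106184 ≈ -1.0279 + 9.323e-5*I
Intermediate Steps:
W(z) = -I*sqrt(2)/2 (W(z) = -sqrt(3 - 5)/2 = -I*sqrt(2)/2)
y(r) = -r*(-7 + r)/2
(y(W(2)) + 27286)/(g((-7 - 3) + 34, -126) - 26420) = ((-I*sqrt(2)/2)*(7 - (-1)*I*sqrt(2)/2)/2 + 27286)/(-126 - 26420) = ((-I*sqrt(2)/2)*(7 + I*sqrt(2)/2)/2 + 27286)/(-26546) = (-I*sqrt(2)*(7 + I*sqrt(2)/2)/4 + 27286)*(-1/26546) = (27286 - I*sqrt(2)*(7 + I*sqrt(2)/2)/4)*(-1/26546) = -13643/13273 + I*sqrt(2)*(7 + I*sqrt(2)/2)/106184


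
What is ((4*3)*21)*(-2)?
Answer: -504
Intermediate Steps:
((4*3)*21)*(-2) = (12*21)*(-2) = 252*(-2) = -504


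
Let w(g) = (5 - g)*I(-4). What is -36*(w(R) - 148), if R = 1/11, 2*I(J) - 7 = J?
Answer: 55692/11 ≈ 5062.9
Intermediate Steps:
I(J) = 7/2 + J/2
R = 1/11 ≈ 0.090909
w(g) = 15/2 - 3*g/2 (w(g) = (5 - g)*(7/2 + (1/2)*(-4)) = (5 - g)*(7/2 - 2) = (5 - g)*(3/2) = 15/2 - 3*g/2)
-36*(w(R) - 148) = -36*((15/2 - 3/2*1/11) - 148) = -36*((15/2 - 3/22) - 148) = -36*(81/11 - 148) = -36*(-1547/11) = 55692/11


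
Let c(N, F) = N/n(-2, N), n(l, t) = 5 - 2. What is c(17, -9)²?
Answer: 289/9 ≈ 32.111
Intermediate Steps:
n(l, t) = 3
c(N, F) = N/3
c(17, -9)² = ((⅓)*17)² = (17/3)² = 289/9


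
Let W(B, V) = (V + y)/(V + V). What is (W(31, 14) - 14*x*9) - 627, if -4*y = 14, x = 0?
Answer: -5013/8 ≈ -626.63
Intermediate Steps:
y = -7/2 (y = -1/4*14 = -7/2 ≈ -3.5000)
W(B, V) = (-7/2 + V)/(2*V) (W(B, V) = (V - 7/2)/(V + V) = (-7/2 + V)/((2*V)) = (-7/2 + V)*(1/(2*V)) = (-7/2 + V)/(2*V))
(W(31, 14) - 14*x*9) - 627 = ((1/4)*(-7 + 2*14)/14 - 14*0*9) - 627 = ((1/4)*(1/14)*(-7 + 28) + 0*9) - 627 = ((1/4)*(1/14)*21 + 0) - 627 = (3/8 + 0) - 627 = 3/8 - 627 = -5013/8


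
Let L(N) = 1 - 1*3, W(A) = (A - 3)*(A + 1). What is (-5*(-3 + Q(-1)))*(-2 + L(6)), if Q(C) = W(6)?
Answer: 360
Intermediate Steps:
W(A) = (1 + A)*(-3 + A) (W(A) = (-3 + A)*(1 + A) = (1 + A)*(-3 + A))
Q(C) = 21 (Q(C) = -3 + 6² - 2*6 = -3 + 36 - 12 = 21)
L(N) = -2 (L(N) = 1 - 3 = -2)
(-5*(-3 + Q(-1)))*(-2 + L(6)) = (-5*(-3 + 21))*(-2 - 2) = -5*18*(-4) = -90*(-4) = 360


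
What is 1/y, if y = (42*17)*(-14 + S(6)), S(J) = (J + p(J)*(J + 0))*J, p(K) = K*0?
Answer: 1/15708 ≈ 6.3662e-5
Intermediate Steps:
p(K) = 0
S(J) = J² (S(J) = (J + 0*(J + 0))*J = (J + 0*J)*J = (J + 0)*J = J*J = J²)
y = 15708 (y = (42*17)*(-14 + 6²) = 714*(-14 + 36) = 714*22 = 15708)
1/y = 1/15708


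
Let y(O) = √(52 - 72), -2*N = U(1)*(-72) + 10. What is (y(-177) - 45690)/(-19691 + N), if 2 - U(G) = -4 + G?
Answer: 22845/9758 - I*√5/9758 ≈ 2.3412 - 0.00022915*I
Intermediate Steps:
U(G) = 6 - G (U(G) = 2 - (-4 + G) = 2 + (4 - G) = 6 - G)
N = 175 (N = -((6 - 1*1)*(-72) + 10)/2 = -((6 - 1)*(-72) + 10)/2 = -(5*(-72) + 10)/2 = -(-360 + 10)/2 = -½*(-350) = 175)
y(O) = 2*I*√5 (y(O) = √(-20) = 2*I*√5)
(y(-177) - 45690)/(-19691 + N) = (2*I*√5 - 45690)/(-19691 + 175) = (-45690 + 2*I*√5)/(-19516) = (-45690 + 2*I*√5)*(-1/19516) = 22845/9758 - I*√5/9758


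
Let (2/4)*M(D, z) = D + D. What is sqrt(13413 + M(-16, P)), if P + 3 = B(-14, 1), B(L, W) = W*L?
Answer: sqrt(13349) ≈ 115.54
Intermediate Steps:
B(L, W) = L*W
P = -17 (P = -3 - 14*1 = -3 - 14 = -17)
M(D, z) = 4*D (M(D, z) = 2*(D + D) = 2*(2*D) = 4*D)
sqrt(13413 + M(-16, P)) = sqrt(13413 + 4*(-16)) = sqrt(13413 - 64) = sqrt(13349)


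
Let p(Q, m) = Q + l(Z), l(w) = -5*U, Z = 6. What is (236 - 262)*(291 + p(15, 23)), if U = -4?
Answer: -8476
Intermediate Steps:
l(w) = 20 (l(w) = -5*(-4) = 20)
p(Q, m) = 20 + Q (p(Q, m) = Q + 20 = 20 + Q)
(236 - 262)*(291 + p(15, 23)) = (236 - 262)*(291 + (20 + 15)) = -26*(291 + 35) = -26*326 = -8476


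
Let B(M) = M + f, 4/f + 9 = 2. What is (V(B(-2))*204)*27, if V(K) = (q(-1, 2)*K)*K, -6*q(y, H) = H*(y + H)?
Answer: -594864/49 ≈ -12140.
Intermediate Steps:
f = -4/7 (f = 4/(-9 + 2) = 4/(-7) = 4*(-⅐) = -4/7 ≈ -0.57143)
q(y, H) = -H*(H + y)/6 (q(y, H) = -H*(y + H)/6 = -H*(H + y)/6)
B(M) = -4/7 + M (B(M) = M - 4/7 = -4/7 + M)
V(K) = -K²/3 (V(K) = ((-⅙*2*(2 - 1))*K)*K = ((-⅙*2*1)*K)*K = (-K/3)*K = -K²/3)
(V(B(-2))*204)*27 = (-(-4/7 - 2)²/3*204)*27 = (-(-18/7)²/3*204)*27 = (-⅓*324/49*204)*27 = -108/49*204*27 = -22032/49*27 = -594864/49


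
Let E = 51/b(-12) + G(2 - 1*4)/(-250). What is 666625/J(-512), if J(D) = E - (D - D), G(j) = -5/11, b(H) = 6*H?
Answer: -4399725000/4663 ≈ -9.4354e+5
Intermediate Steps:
G(j) = -5/11 (G(j) = -5*1/11 = -5/11)
E = -4663/6600 (E = 51/((6*(-12))) - 5/11/(-250) = 51/(-72) - 5/11*(-1/250) = 51*(-1/72) + 1/550 = -17/24 + 1/550 = -4663/6600 ≈ -0.70652)
J(D) = -4663/6600 (J(D) = -4663/6600 - (D - D) = -4663/6600 - 1*0 = -4663/6600 + 0 = -4663/6600)
666625/J(-512) = 666625/(-4663/6600) = 666625*(-6600/4663) = -4399725000/4663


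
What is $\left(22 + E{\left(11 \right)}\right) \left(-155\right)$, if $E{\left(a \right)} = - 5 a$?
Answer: $5115$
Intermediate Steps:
$\left(22 + E{\left(11 \right)}\right) \left(-155\right) = \left(22 - 55\right) \left(-155\right) = \left(-33\right) \left(-155\right) = 5115$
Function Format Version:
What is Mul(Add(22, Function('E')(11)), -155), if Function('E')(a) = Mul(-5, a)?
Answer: 5115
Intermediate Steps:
Mul(Add(22, Function('E')(11)), -155) = Mul(Add(22, Mul(-5, 11)), -155) = Mul(Add(22, -55), -155) = Mul(-33, -155) = 5115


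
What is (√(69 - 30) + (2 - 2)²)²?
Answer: 39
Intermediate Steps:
(√(69 - 30) + (2 - 2)²)² = (√39 + 0²)² = (√39 + 0)² = (√39)² = 39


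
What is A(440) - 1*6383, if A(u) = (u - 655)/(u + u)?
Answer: -1123451/176 ≈ -6383.2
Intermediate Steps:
A(u) = (-655 + u)/(2*u) (A(u) = (-655 + u)/((2*u)) = (-655 + u)*(1/(2*u)) = (-655 + u)/(2*u))
A(440) - 1*6383 = (½)*(-655 + 440)/440 - 1*6383 = (½)*(1/440)*(-215) - 6383 = -43/176 - 6383 = -1123451/176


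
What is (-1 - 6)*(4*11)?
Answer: -308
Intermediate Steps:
(-1 - 6)*(4*11) = -7*44 = -308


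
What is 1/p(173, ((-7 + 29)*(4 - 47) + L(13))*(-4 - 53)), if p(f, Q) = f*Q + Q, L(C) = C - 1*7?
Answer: 1/9322920 ≈ 1.0726e-7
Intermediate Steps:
L(C) = -7 + C (L(C) = C - 7 = -7 + C)
p(f, Q) = Q + Q*f (p(f, Q) = Q*f + Q = Q + Q*f)
1/p(173, ((-7 + 29)*(4 - 47) + L(13))*(-4 - 53)) = 1/((((-7 + 29)*(4 - 47) + (-7 + 13))*(-4 - 53))*(1 + 173)) = 1/(((22*(-43) + 6)*(-57))*174) = 1/(((-946 + 6)*(-57))*174) = 1/(-940*(-57)*174) = 1/(53580*174) = 1/9322920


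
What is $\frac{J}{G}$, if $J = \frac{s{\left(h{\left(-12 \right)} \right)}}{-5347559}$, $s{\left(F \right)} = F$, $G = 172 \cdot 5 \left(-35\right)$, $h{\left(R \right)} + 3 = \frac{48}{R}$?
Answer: $- \frac{1}{22994503700} \approx -4.3489 \cdot 10^{-11}$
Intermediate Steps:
$h{\left(R \right)} = -3 + \frac{48}{R}$
$G = -30100$ ($G = 860 \left(-35\right) = -30100$)
$J = \frac{1}{763937}$ ($J = \frac{-3 + \frac{48}{-12}}{-5347559} = \left(-3 + 48 \left(- \frac{1}{12}\right)\right) \left(- \frac{1}{5347559}\right) = \left(-3 - 4\right) \left(- \frac{1}{5347559}\right) = \left(-7\right) \left(- \frac{1}{5347559}\right) = \frac{1}{763937} \approx 1.309 \cdot 10^{-6}$)
$\frac{J}{G} = \frac{1}{763937 \left(-30100\right)} = \frac{1}{763937} \left(- \frac{1}{30100}\right) = - \frac{1}{22994503700}$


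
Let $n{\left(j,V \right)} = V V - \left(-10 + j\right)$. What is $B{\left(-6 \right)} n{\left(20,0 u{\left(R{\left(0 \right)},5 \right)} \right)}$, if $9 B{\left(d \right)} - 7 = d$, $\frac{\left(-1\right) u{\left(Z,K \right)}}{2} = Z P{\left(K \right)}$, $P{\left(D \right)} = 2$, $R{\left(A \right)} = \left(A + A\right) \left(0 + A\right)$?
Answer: $- \frac{10}{9} \approx -1.1111$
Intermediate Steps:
$R{\left(A \right)} = 2 A^{2}$ ($R{\left(A \right)} = 2 A A = 2 A^{2}$)
$u{\left(Z,K \right)} = - 4 Z$ ($u{\left(Z,K \right)} = - 2 Z 2 = - 2 \cdot 2 Z = - 4 Z$)
$B{\left(d \right)} = \frac{7}{9} + \frac{d}{9}$
$n{\left(j,V \right)} = 10 + V^{2} - j$ ($n{\left(j,V \right)} = V^{2} - \left(-10 + j\right) = 10 + V^{2} - j$)
$B{\left(-6 \right)} n{\left(20,0 u{\left(R{\left(0 \right)},5 \right)} \right)} = \left(\frac{7}{9} + \frac{1}{9} \left(-6\right)\right) \left(10 + \left(0 \left(- 4 \cdot 2 \cdot 0^{2}\right)\right)^{2} - 20\right) = \left(\frac{7}{9} - \frac{2}{3}\right) \left(10 + \left(0 \left(- 4 \cdot 2 \cdot 0\right)\right)^{2} - 20\right) = \frac{10 + \left(0 \left(\left(-4\right) 0\right)\right)^{2} - 20}{9} = \frac{10 + \left(0 \cdot 0\right)^{2} - 20}{9} = \frac{10 + 0^{2} - 20}{9} = \frac{10 + 0 - 20}{9} = \frac{1}{9} \left(-10\right) = - \frac{10}{9}$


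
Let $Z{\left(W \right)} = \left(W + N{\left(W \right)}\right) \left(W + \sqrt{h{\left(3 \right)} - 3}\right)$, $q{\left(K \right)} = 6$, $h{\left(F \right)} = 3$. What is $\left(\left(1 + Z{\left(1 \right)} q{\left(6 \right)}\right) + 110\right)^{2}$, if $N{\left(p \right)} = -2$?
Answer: $11025$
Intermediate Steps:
$Z{\left(W \right)} = W \left(-2 + W\right)$ ($Z{\left(W \right)} = \left(W - 2\right) \left(W + \sqrt{3 - 3}\right) = \left(-2 + W\right) \left(W + \sqrt{0}\right) = \left(-2 + W\right) \left(W + 0\right) = \left(-2 + W\right) W = W \left(-2 + W\right)$)
$\left(\left(1 + Z{\left(1 \right)} q{\left(6 \right)}\right) + 110\right)^{2} = \left(\left(1 + 1 \left(-2 + 1\right) 6\right) + 110\right)^{2} = \left(\left(1 + 1 \left(-1\right) 6\right) + 110\right)^{2} = \left(\left(1 - 6\right) + 110\right)^{2} = \left(-5 + 110\right)^{2} = 105^{2} = 11025$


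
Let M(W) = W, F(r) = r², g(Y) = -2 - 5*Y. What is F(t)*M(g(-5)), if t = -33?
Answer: 25047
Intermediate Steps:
F(t)*M(g(-5)) = (-33)²*(-2 - 5*(-5)) = 1089*(-2 + 25) = 1089*23 = 25047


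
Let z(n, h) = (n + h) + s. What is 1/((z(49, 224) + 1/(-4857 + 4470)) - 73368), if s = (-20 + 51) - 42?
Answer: -387/28292023 ≈ -1.3679e-5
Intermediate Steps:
s = -11 (s = 31 - 42 = -11)
z(n, h) = -11 + h + n (z(n, h) = (n + h) - 11 = (h + n) - 11 = -11 + h + n)
1/((z(49, 224) + 1/(-4857 + 4470)) - 73368) = 1/(((-11 + 224 + 49) + 1/(-4857 + 4470)) - 73368) = 1/((262 + 1/(-387)) - 73368) = 1/((262 - 1/387) - 73368) = 1/(101393/387 - 73368) = 1/(-28292023/387) = -387/28292023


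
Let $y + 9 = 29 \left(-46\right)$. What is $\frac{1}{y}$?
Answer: $- \frac{1}{1343} \approx -0.0007446$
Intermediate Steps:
$y = -1343$ ($y = -9 + 29 \left(-46\right) = -9 - 1334 = -1343$)
$\frac{1}{y} = \frac{1}{-1343} = - \frac{1}{1343}$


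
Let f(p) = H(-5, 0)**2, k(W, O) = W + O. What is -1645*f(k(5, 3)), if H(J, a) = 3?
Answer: -14805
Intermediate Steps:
k(W, O) = O + W
f(p) = 9 (f(p) = 3**2 = 9)
-1645*f(k(5, 3)) = -1645*9 = -14805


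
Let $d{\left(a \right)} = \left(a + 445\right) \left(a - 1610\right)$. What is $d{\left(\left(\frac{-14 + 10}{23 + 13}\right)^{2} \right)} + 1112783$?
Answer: $\frac{2600246449}{6561} \approx 3.9632 \cdot 10^{5}$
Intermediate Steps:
$d{\left(a \right)} = \left(-1610 + a\right) \left(445 + a\right)$ ($d{\left(a \right)} = \left(445 + a\right) \left(-1610 + a\right) = \left(-1610 + a\right) \left(445 + a\right)$)
$d{\left(\left(\frac{-14 + 10}{23 + 13}\right)^{2} \right)} + 1112783 = \left(-716450 + \left(\left(\frac{-14 + 10}{23 + 13}\right)^{2}\right)^{2} - 1165 \left(\frac{-14 + 10}{23 + 13}\right)^{2}\right) + 1112783 = \left(-716450 + \left(\left(- \frac{4}{36}\right)^{2}\right)^{2} - 1165 \left(- \frac{4}{36}\right)^{2}\right) + 1112783 = \left(-716450 + \left(\left(\left(-4\right) \frac{1}{36}\right)^{2}\right)^{2} - 1165 \left(\left(-4\right) \frac{1}{36}\right)^{2}\right) + 1112783 = \left(-716450 + \left(\left(- \frac{1}{9}\right)^{2}\right)^{2} - 1165 \left(- \frac{1}{9}\right)^{2}\right) + 1112783 = \left(-716450 + \left(\frac{1}{81}\right)^{2} - \frac{1165}{81}\right) + 1112783 = \left(-716450 + \frac{1}{6561} - \frac{1165}{81}\right) + 1112783 = - \frac{4700722814}{6561} + 1112783 = \frac{2600246449}{6561}$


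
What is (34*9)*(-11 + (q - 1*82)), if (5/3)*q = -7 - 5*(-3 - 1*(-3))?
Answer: -148716/5 ≈ -29743.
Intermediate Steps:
q = -21/5 (q = 3*(-7 - 5*(-3 - 1*(-3)))/5 = 3*(-7 - 5*(-3 + 3))/5 = 3*(-7 - 5*0)/5 = 3*(-7 + 0)/5 = (3/5)*(-7) = -21/5 ≈ -4.2000)
(34*9)*(-11 + (q - 1*82)) = (34*9)*(-11 + (-21/5 - 1*82)) = 306*(-11 + (-21/5 - 82)) = 306*(-11 - 431/5) = 306*(-486/5) = -148716/5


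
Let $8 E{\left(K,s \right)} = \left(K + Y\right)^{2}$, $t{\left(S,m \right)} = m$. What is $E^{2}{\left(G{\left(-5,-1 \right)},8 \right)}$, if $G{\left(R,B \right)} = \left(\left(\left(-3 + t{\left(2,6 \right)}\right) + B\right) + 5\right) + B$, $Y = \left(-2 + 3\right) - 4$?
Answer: $\frac{81}{64} \approx 1.2656$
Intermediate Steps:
$Y = -3$ ($Y = 1 - 4 = -3$)
$G{\left(R,B \right)} = 8 + 2 B$ ($G{\left(R,B \right)} = \left(\left(\left(-3 + 6\right) + B\right) + 5\right) + B = \left(\left(3 + B\right) + 5\right) + B = \left(8 + B\right) + B = 8 + 2 B$)
$E{\left(K,s \right)} = \frac{\left(-3 + K\right)^{2}}{8}$ ($E{\left(K,s \right)} = \frac{\left(K - 3\right)^{2}}{8} = \frac{\left(-3 + K\right)^{2}}{8}$)
$E^{2}{\left(G{\left(-5,-1 \right)},8 \right)} = \left(\frac{\left(-3 + \left(8 + 2 \left(-1\right)\right)\right)^{2}}{8}\right)^{2} = \left(\frac{\left(-3 + \left(8 - 2\right)\right)^{2}}{8}\right)^{2} = \left(\frac{\left(-3 + 6\right)^{2}}{8}\right)^{2} = \left(\frac{3^{2}}{8}\right)^{2} = \left(\frac{1}{8} \cdot 9\right)^{2} = \left(\frac{9}{8}\right)^{2} = \frac{81}{64}$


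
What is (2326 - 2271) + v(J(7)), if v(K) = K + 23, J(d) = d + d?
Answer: 92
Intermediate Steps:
J(d) = 2*d
v(K) = 23 + K
(2326 - 2271) + v(J(7)) = (2326 - 2271) + (23 + 2*7) = 55 + (23 + 14) = 55 + 37 = 92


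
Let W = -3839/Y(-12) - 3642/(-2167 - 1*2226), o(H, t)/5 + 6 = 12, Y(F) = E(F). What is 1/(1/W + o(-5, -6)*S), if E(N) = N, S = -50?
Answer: -16908431/25362593784 ≈ -0.00066667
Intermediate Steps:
Y(F) = F
o(H, t) = 30 (o(H, t) = -30 + 5*12 = -30 + 60 = 30)
W = 16908431/52716 (W = -3839/(-12) - 3642/(-2167 - 1*2226) = -3839*(-1/12) - 3642/(-2167 - 2226) = 3839/12 - 3642/(-4393) = 3839/12 - 3642*(-1/4393) = 3839/12 + 3642/4393 = 16908431/52716 ≈ 320.75)
1/(1/W + o(-5, -6)*S) = 1/(1/(16908431/52716) + 30*(-50)) = 1/(52716/16908431 - 1500) = 1/(-25362593784/16908431) = -16908431/25362593784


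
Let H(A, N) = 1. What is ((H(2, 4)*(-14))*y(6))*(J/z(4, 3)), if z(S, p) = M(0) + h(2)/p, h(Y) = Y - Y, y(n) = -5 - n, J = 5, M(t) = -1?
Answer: -770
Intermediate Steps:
h(Y) = 0
z(S, p) = -1 (z(S, p) = -1 + 0/p = -1 + 0 = -1)
((H(2, 4)*(-14))*y(6))*(J/z(4, 3)) = ((1*(-14))*(-5 - 1*6))*(5/(-1)) = (-14*(-5 - 6))*(5*(-1)) = -14*(-11)*(-5) = 154*(-5) = -770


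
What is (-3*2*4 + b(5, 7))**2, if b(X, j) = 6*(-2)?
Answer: 1296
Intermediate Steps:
b(X, j) = -12
(-3*2*4 + b(5, 7))**2 = (-3*2*4 - 12)**2 = (-6*4 - 12)**2 = (-24 - 12)**2 = (-36)**2 = 1296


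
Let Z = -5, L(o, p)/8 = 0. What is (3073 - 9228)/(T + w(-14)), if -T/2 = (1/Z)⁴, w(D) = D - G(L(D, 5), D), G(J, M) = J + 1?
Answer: 3846875/9377 ≈ 410.25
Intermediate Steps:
L(o, p) = 0 (L(o, p) = 8*0 = 0)
G(J, M) = 1 + J
w(D) = -1 + D (w(D) = D - (1 + 0) = D - 1*1 = D - 1 = -1 + D)
T = -2/625 (T = -2*(1/(-5))⁴ = -2*(-⅕)⁴ = -2*1/625 = -2/625 ≈ -0.0032000)
(3073 - 9228)/(T + w(-14)) = (3073 - 9228)/(-2/625 + (-1 - 14)) = -6155/(-2/625 - 15) = -6155/(-9377/625) = -6155*(-625/9377) = 3846875/9377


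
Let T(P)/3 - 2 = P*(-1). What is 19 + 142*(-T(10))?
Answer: 3427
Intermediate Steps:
T(P) = 6 - 3*P (T(P) = 6 + 3*(P*(-1)) = 6 + 3*(-P) = 6 - 3*P)
19 + 142*(-T(10)) = 19 + 142*(-(6 - 3*10)) = 19 + 142*(-(6 - 30)) = 19 + 142*(-1*(-24)) = 19 + 142*24 = 19 + 3408 = 3427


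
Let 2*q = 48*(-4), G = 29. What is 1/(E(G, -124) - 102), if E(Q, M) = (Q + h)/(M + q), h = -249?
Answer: -1/101 ≈ -0.0099010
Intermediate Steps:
q = -96 (q = (48*(-4))/2 = (1/2)*(-192) = -96)
E(Q, M) = (-249 + Q)/(-96 + M) (E(Q, M) = (Q - 249)/(M - 96) = (-249 + Q)/(-96 + M))
1/(E(G, -124) - 102) = 1/((-249 + 29)/(-96 - 124) - 102) = 1/(-220/(-220) - 102) = 1/(-1/220*(-220) - 102) = 1/(1 - 102) = 1/(-101) = -1/101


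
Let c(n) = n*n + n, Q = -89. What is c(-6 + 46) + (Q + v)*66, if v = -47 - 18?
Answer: -8524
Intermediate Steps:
v = -65
c(n) = n + n² (c(n) = n² + n = n + n²)
c(-6 + 46) + (Q + v)*66 = (-6 + 46)*(1 + (-6 + 46)) + (-89 - 65)*66 = 40*(1 + 40) - 154*66 = 40*41 - 10164 = 1640 - 10164 = -8524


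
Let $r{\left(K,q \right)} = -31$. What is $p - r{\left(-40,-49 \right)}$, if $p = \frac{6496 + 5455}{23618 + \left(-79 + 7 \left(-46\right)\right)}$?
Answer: $\frac{731678}{23217} \approx 31.515$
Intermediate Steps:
$p = \frac{11951}{23217}$ ($p = \frac{11951}{23618 - 401} = \frac{11951}{23217} \approx 0.51475$)
$p - r{\left(-40,-49 \right)} = \frac{11951}{23217} - -31 = \frac{11951}{23217} + 31 = \frac{731678}{23217}$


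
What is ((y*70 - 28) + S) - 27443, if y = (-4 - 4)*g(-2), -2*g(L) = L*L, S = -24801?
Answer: -51152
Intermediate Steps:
g(L) = -L²/2 (g(L) = -L*L/2 = -L²/2)
y = 16 (y = (-4 - 4)*(-½*(-2)²) = -(-4)*4 = -8*(-2) = 16)
((y*70 - 28) + S) - 27443 = ((16*70 - 28) - 24801) - 27443 = ((1120 - 28) - 24801) - 27443 = (1092 - 24801) - 27443 = -23709 - 27443 = -51152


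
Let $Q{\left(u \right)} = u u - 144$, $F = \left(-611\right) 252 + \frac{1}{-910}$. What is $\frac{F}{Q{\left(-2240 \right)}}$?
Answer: $- \frac{140114521}{4565884960} \approx -0.030687$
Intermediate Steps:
$F = - \frac{140114521}{910}$ ($F = -153972 - \frac{1}{910} = - \frac{140114521}{910} \approx -1.5397 \cdot 10^{5}$)
$Q{\left(u \right)} = -144 + u^{2}$ ($Q{\left(u \right)} = u^{2} - 144 = -144 + u^{2}$)
$\frac{F}{Q{\left(-2240 \right)}} = - \frac{140114521}{910 \left(-144 + \left(-2240\right)^{2}\right)} = - \frac{140114521}{910 \left(-144 + 5017600\right)} = - \frac{140114521}{910 \cdot 5017456} = \left(- \frac{140114521}{910}\right) \frac{1}{5017456} = - \frac{140114521}{4565884960}$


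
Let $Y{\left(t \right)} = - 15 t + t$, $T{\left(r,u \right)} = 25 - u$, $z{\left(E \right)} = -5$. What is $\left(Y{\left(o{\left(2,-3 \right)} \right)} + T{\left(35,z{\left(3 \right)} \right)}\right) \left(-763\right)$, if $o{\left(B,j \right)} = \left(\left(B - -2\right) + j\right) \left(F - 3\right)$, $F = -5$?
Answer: $-108346$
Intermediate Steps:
$o{\left(B,j \right)} = -16 - 8 B - 8 j$ ($o{\left(B,j \right)} = \left(\left(B - -2\right) + j\right) \left(-5 - 3\right) = \left(\left(B + 2\right) + j\right) \left(-8\right) = \left(\left(2 + B\right) + j\right) \left(-8\right) = \left(2 + B + j\right) \left(-8\right) = -16 - 8 B - 8 j$)
$Y{\left(t \right)} = - 14 t$
$\left(Y{\left(o{\left(2,-3 \right)} \right)} + T{\left(35,z{\left(3 \right)} \right)}\right) \left(-763\right) = \left(- 14 \left(-16 - 16 - -24\right) + \left(25 - -5\right)\right) \left(-763\right) = \left(- 14 \left(-16 - 16 + 24\right) + \left(25 + 5\right)\right) \left(-763\right) = \left(\left(-14\right) \left(-8\right) + 30\right) \left(-763\right) = \left(112 + 30\right) \left(-763\right) = 142 \left(-763\right) = -108346$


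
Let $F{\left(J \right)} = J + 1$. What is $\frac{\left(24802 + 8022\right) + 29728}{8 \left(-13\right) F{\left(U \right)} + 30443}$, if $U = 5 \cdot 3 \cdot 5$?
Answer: $\frac{62552}{22539} \approx 2.7753$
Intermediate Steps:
$U = 75$ ($U = 15 \cdot 5 = 75$)
$F{\left(J \right)} = 1 + J$
$\frac{\left(24802 + 8022\right) + 29728}{8 \left(-13\right) F{\left(U \right)} + 30443} = \frac{\left(24802 + 8022\right) + 29728}{8 \left(-13\right) \left(1 + 75\right) + 30443} = \frac{32824 + 29728}{\left(-104\right) 76 + 30443} = \frac{62552}{-7904 + 30443} = \frac{62552}{22539}$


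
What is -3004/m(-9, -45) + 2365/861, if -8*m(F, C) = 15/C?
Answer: -62072291/861 ≈ -72093.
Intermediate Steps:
m(F, C) = -15/(8*C)
-3004/m(-9, -45) + 2365/861 = -3004/((-15/8/(-45))) + 2365/861 = -3004/((-15/8*(-1/45))) + 2365*(1/861) = -3004/1/24 + 2365/861 = -3004*24 + 2365/861 = -72096 + 2365/861 = -62072291/861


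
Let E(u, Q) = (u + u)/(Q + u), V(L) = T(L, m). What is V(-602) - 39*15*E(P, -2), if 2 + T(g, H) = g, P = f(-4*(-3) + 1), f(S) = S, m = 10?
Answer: -21854/11 ≈ -1986.7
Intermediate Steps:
P = 13 (P = -4*(-3) + 1 = 12 + 1 = 13)
T(g, H) = -2 + g
V(L) = -2 + L
E(u, Q) = 2*u/(Q + u) (E(u, Q) = (2*u)/(Q + u) = 2*u/(Q + u))
V(-602) - 39*15*E(P, -2) = (-2 - 602) - 39*15*(2*13/(-2 + 13)) = -604 - 39*15*(2*13/11) = -604 - 39*15*(2*13*(1/11)) = -604 - 39*15*(26/11) = -604 - 39*390/11 = -604 - 1*15210/11 = -604 - 15210/11 = -21854/11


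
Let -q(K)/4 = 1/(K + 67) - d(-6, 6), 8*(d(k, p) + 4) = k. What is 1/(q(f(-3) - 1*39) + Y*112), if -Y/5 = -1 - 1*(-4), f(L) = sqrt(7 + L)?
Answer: -15/25487 ≈ -0.00058854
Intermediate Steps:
d(k, p) = -4 + k/8
q(K) = -19 - 4/(67 + K) (q(K) = -4*(1/(K + 67) - (-4 + (1/8)*(-6))) = -4*(1/(67 + K) - (-4 - 3/4)) = -4*(1/(67 + K) - 1*(-19/4)) = -4*(1/(67 + K) + 19/4) = -4*(19/4 + 1/(67 + K)) = -19 - 4/(67 + K))
Y = -15 (Y = -5*(-1 - 1*(-4)) = -5*(-1 + 4) = -5*3 = -15)
1/(q(f(-3) - 1*39) + Y*112) = 1/((-1277 - 19*(sqrt(7 - 3) - 1*39))/(67 + (sqrt(7 - 3) - 1*39)) - 15*112) = 1/((-1277 - 19*(sqrt(4) - 39))/(67 + (sqrt(4) - 39)) - 1680) = 1/((-1277 - 19*(2 - 39))/(67 + (2 - 39)) - 1680) = 1/((-1277 - 19*(-37))/(67 - 37) - 1680) = 1/((-1277 + 703)/30 - 1680) = 1/((1/30)*(-574) - 1680) = 1/(-287/15 - 1680) = 1/(-25487/15) = -15/25487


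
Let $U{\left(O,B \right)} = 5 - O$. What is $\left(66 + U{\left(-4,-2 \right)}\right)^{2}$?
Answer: $5625$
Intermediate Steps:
$\left(66 + U{\left(-4,-2 \right)}\right)^{2} = \left(66 + \left(5 - -4\right)\right)^{2} = \left(66 + \left(5 + 4\right)\right)^{2} = \left(66 + 9\right)^{2} = 75^{2} = 5625$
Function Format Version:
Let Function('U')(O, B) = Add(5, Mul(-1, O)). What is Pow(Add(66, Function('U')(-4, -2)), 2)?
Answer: 5625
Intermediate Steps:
Pow(Add(66, Function('U')(-4, -2)), 2) = Pow(Add(66, Add(5, Mul(-1, -4))), 2) = Pow(Add(66, Add(5, 4)), 2) = Pow(Add(66, 9), 2) = Pow(75, 2) = 5625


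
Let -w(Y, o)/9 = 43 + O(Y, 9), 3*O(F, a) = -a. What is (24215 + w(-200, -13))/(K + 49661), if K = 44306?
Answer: 23855/93967 ≈ 0.25387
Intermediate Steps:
O(F, a) = -a/3 (O(F, a) = (-a)/3 = -a/3)
w(Y, o) = -360 (w(Y, o) = -9*(43 - ⅓*9) = -9*(43 - 3) = -9*40 = -360)
(24215 + w(-200, -13))/(K + 49661) = (24215 - 360)/(44306 + 49661) = 23855/93967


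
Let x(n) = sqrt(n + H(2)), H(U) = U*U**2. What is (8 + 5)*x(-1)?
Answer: 13*sqrt(7) ≈ 34.395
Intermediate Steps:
H(U) = U**3
x(n) = sqrt(8 + n) (x(n) = sqrt(n + 2**3) = sqrt(n + 8) = sqrt(8 + n))
(8 + 5)*x(-1) = (8 + 5)*sqrt(8 - 1) = 13*sqrt(7)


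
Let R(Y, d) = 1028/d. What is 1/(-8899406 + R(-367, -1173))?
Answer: -1173/10439004266 ≈ -1.1237e-7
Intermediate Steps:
1/(-8899406 + R(-367, -1173)) = 1/(-8899406 + 1028/(-1173)) = 1/(-8899406 + 1028*(-1/1173)) = 1/(-8899406 - 1028/1173) = 1/(-10439004266/1173) = -1173/10439004266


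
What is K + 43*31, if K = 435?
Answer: 1768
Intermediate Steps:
K + 43*31 = 435 + 43*31 = 435 + 1333 = 1768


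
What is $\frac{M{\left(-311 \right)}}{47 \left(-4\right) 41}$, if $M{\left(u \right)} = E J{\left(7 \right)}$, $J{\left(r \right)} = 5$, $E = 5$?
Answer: $- \frac{25}{7708} \approx -0.0032434$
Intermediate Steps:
$M{\left(u \right)} = 25$ ($M{\left(u \right)} = 5 \cdot 5 = 25$)
$\frac{M{\left(-311 \right)}}{47 \left(-4\right) 41} = \frac{25}{47 \left(-4\right) 41} = \frac{25}{\left(-188\right) 41} = \frac{25}{-7708} = 25 \left(- \frac{1}{7708}\right) = - \frac{25}{7708}$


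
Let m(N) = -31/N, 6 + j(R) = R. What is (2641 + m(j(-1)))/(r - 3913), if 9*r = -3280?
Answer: -166662/269479 ≈ -0.61846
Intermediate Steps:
r = -3280/9 (r = (⅑)*(-3280) = -3280/9 ≈ -364.44)
j(R) = -6 + R
(2641 + m(j(-1)))/(r - 3913) = (2641 - 31/(-6 - 1))/(-3280/9 - 3913) = (2641 - 31/(-7))/(-38497/9) = (2641 - 31*(-⅐))*(-9/38497) = (2641 + 31/7)*(-9/38497) = (18518/7)*(-9/38497) = -166662/269479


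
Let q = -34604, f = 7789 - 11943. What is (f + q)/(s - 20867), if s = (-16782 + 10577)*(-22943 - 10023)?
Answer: -38758/204533163 ≈ -0.00018950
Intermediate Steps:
f = -4154
s = 204554030 (s = -6205*(-32966) = 204554030)
(f + q)/(s - 20867) = (-4154 - 34604)/(204554030 - 20867) = -38758/204533163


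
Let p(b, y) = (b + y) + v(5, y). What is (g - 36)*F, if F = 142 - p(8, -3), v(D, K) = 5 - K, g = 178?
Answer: 18318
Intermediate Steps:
p(b, y) = 5 + b (p(b, y) = (b + y) + (5 - y) = 5 + b)
F = 129 (F = 142 - (5 + 8) = 142 - 1*13 = 142 - 13 = 129)
(g - 36)*F = (178 - 36)*129 = 142*129 = 18318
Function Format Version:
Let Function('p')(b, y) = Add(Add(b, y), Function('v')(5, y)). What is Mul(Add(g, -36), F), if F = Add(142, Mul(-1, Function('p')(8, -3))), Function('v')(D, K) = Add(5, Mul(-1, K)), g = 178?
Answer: 18318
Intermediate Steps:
Function('p')(b, y) = Add(5, b) (Function('p')(b, y) = Add(Add(b, y), Add(5, Mul(-1, y))) = Add(5, b))
F = 129 (F = Add(142, Mul(-1, Add(5, 8))) = Add(142, Mul(-1, 13)) = Add(142, -13) = 129)
Mul(Add(g, -36), F) = Mul(Add(178, -36), 129) = Mul(142, 129) = 18318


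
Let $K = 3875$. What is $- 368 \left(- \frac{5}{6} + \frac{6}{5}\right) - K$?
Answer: $- \frac{60149}{15} \approx -4009.9$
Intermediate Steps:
$- 368 \left(- \frac{5}{6} + \frac{6}{5}\right) - K = - 368 \left(- \frac{5}{6} + \frac{6}{5}\right) - 3875 = \left(-368\right) \frac{11}{30} - 3875 = - \frac{2024}{15} - 3875 = - \frac{60149}{15}$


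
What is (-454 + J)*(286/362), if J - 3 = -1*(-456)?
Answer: 715/181 ≈ 3.9503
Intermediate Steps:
J = 459 (J = 3 - 1*(-456) = 3 + 456 = 459)
(-454 + J)*(286/362) = (-454 + 459)*(286/362) = 5*(286*(1/362)) = 5*(143/181) = 715/181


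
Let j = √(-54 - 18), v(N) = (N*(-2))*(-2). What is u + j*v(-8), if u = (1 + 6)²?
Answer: 49 - 192*I*√2 ≈ 49.0 - 271.53*I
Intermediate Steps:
v(N) = 4*N (v(N) = -2*N*(-2) = 4*N)
j = 6*I*√2 (j = √(-72) = 6*I*√2 ≈ 8.4853*I)
u = 49 (u = 7² = 49)
u + j*v(-8) = 49 + (6*I*√2)*(4*(-8)) = 49 + (6*I*√2)*(-32) = 49 - 192*I*√2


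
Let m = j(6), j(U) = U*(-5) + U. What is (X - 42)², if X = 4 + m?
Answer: 3844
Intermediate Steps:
j(U) = -4*U (j(U) = -5*U + U = -4*U)
m = -24 (m = -4*6 = -24)
X = -20 (X = 4 - 24 = -20)
(X - 42)² = (-20 - 42)² = (-62)² = 3844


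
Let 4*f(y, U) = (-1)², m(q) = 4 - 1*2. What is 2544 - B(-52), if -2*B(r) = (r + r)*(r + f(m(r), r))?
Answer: 5235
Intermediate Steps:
m(q) = 2 (m(q) = 4 - 2 = 2)
f(y, U) = ¼ (f(y, U) = (¼)*(-1)² = (¼)*1 = ¼)
B(r) = -r*(¼ + r) (B(r) = -(r + r)*(r + ¼)/2 = -2*r*(¼ + r)/2 = -r*(¼ + r))
2544 - B(-52) = 2544 - (-1)*(-52)*(¼ - 52) = 2544 - (-1)*(-52)*(-207)/4 = 2544 - 1*(-2691) = 2544 + 2691 = 5235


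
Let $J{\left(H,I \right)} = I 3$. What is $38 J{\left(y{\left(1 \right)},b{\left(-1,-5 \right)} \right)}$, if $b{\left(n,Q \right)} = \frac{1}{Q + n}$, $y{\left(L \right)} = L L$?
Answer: $-19$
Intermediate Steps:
$y{\left(L \right)} = L^{2}$
$J{\left(H,I \right)} = 3 I$
$38 J{\left(y{\left(1 \right)},b{\left(-1,-5 \right)} \right)} = 38 \frac{3}{-5 - 1} = 38 \frac{3}{-6} = 38 \cdot 3 \left(- \frac{1}{6}\right) = 38 \left(- \frac{1}{2}\right) = -19$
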